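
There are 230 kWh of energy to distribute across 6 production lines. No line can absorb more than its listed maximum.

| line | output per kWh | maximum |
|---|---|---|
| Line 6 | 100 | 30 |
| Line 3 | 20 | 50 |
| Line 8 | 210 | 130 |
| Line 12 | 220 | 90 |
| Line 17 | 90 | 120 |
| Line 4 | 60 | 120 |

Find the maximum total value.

Highest output per kWh first: Line 12 220 > Line 8 210 > Line 6 100 > Line 17 90 > Line 4 60 > Line 3 20.
Line 12: +90 to 90 (cap) → 140 left.
Line 8 takes 130 to reach its cap of 130 → 10 left.
Only 10 left; Line 6 takes them to reach 10.
Total = 100×10 + 210×130 + 220×90 = 48100.

48100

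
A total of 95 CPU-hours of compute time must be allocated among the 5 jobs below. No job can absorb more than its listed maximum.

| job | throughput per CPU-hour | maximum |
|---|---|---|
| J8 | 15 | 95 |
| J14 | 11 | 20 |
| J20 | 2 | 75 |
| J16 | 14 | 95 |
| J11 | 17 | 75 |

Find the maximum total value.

1575

Order the jobs by throughput per CPU-hour: J11 17 > J8 15 > J16 14 > J14 11 > J20 2.
J11: +75 to 75 (cap) — 20 left.
Only 20 left; J8 takes them to reach 20.
Total = 15×20 + 17×75 = 1575.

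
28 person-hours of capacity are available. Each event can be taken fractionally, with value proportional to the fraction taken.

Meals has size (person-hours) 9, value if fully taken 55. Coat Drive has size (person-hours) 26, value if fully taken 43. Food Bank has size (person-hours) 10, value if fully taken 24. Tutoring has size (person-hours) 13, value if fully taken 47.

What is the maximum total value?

116.4

Rank by value-to-size ratio: Meals 55/9≈6.11, Tutoring 47/13≈3.62, Food Bank 24/10≈2.4, Coat Drive 43/26≈1.65.
All 9 person-hours of Meals fit (value 55) ; 19 remain.
Tutoring: take in full, 13 person-hours for value 47 ; 6 left.
6 person-hours left: a 6/10 share of Food Bank gives 24×6/10 = 14.4.
Total value = 116.4.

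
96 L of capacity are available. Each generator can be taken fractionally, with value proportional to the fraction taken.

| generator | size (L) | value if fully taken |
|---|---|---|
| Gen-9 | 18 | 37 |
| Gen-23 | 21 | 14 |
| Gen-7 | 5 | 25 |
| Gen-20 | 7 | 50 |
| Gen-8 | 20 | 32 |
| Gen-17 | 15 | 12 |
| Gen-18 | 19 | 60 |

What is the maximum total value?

224

Best value per unit of size first: Gen-20 50/7≈7.14, Gen-7 25/5≈5, Gen-18 60/19≈3.16, Gen-9 37/18≈2.06, Gen-8 32/20≈1.6, Gen-17 12/15≈0.8, Gen-23 14/21≈0.667.
Gen-20: take in full, 7 L for value 50 → 89 left.
All 5 L of Gen-7 fit (value 25) → 84 remain.
All 19 L of Gen-18 fit (value 60) → 65 remain.
Gen-9: take in full, 18 L for value 37 → 47 left.
Gen-8: take in full, 20 L for value 32 → 27 left.
All 15 L of Gen-17 fit (value 12) → 12 remain.
Only 12 L remain; take 12/21 of Gen-23 for value 14×12/21 = 8.
Total value = 224.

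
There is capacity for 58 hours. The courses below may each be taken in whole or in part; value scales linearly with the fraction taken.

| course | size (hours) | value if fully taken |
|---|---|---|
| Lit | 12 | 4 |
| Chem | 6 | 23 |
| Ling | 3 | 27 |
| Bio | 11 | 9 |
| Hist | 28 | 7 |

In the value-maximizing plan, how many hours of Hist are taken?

26

Rank by value-to-size ratio: Ling 27/3≈9, Chem 23/6≈3.83, Bio 9/11≈0.818, Lit 4/12≈0.333, Hist 7/28≈0.25.
All 3 hours of Ling fit (value 27) ; 55 remain.
Take all of Chem (6 hours, value 23) ; 49 hours left.
Take all of Bio (11 hours, value 9) ; 38 hours left.
Take all of Lit (12 hours, value 4) ; 26 hours left.
26 hours left: a 26/28 share of Hist gives 7×26/28 = 6.5.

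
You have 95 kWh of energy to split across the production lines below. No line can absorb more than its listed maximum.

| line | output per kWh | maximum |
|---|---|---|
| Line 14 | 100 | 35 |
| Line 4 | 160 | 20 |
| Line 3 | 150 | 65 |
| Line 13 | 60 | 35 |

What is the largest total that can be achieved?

Rank by output per kWh: Line 4 160 > Line 3 150 > Line 14 100 > Line 13 60.
Give Line 4 20 to hit its cap of 20 ; 75 left.
Line 3: +65 to 65 (cap) ; 10 left.
Line 14 has room for 35 but only 10 remain, so it gets 10.
Total = 100×10 + 160×20 + 150×65 = 13950.

13950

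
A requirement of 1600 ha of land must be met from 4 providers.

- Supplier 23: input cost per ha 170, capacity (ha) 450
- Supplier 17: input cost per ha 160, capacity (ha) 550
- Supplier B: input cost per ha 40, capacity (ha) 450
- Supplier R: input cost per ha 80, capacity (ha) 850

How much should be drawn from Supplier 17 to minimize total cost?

Cheapest first:
Supplier B (40): use full 450 ; 1150 ha to go.
Take 850 from Supplier R at 80 ; need 300 more.
Take 300 from Supplier 17 at 160 to finish.
Supplier 23: unused.

300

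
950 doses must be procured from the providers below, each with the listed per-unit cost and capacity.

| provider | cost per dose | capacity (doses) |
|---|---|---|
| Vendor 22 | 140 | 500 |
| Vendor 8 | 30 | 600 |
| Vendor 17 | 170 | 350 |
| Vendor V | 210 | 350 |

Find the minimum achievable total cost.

67000

Cheapest first:
Vendor 8 at 30: take all 600 doses — 350 still needed.
Take 350 from Vendor 22 at 140 to finish.
Vendor 17, Vendor V: unused.
Cost = 600×30 + 350×140 = 67000.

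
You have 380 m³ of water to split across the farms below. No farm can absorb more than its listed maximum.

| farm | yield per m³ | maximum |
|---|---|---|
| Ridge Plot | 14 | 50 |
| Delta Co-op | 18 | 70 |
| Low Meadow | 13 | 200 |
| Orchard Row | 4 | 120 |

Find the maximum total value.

Rank by yield per m³: Delta Co-op 18 > Ridge Plot 14 > Low Meadow 13 > Orchard Row 4.
Give Delta Co-op 70 to hit its cap of 70 — 310 left.
Ridge Plot: +50 to 50 (cap) — 260 left.
Low Meadow takes 200 to reach its cap of 200 — 60 left.
Orchard Row: +60 (room for 120) → 60. Pool exhausted.
Total = 14×50 + 18×70 + 13×200 + 4×60 = 4800.

4800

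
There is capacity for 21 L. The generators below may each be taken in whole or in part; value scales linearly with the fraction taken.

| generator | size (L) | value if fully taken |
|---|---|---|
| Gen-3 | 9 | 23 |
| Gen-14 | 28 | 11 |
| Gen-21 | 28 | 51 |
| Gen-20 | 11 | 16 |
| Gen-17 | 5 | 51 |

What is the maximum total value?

86.75

Best value per unit of size first: Gen-17 51/5≈10.2, Gen-3 23/9≈2.56, Gen-21 51/28≈1.82, Gen-20 16/11≈1.45, Gen-14 11/28≈0.393.
Take all of Gen-17 (5 L, value 51) — 16 L left.
All 9 L of Gen-3 fit (value 23) — 7 remain.
Only 7 L remain; take 7/28 of Gen-21 for value 51×7/28 = 12.75.
Total value = 86.75.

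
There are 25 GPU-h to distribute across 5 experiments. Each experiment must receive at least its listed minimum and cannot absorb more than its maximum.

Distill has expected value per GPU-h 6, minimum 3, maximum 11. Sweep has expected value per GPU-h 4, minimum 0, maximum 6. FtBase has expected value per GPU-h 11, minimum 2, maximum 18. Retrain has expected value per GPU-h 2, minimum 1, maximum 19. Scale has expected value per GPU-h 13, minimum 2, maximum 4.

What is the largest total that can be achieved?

Meeting every minimum uses 3+0+2+1+2 = 8 GPU-h, leaving 17.
Highest expected value per GPU-h first: Scale 13 > FtBase 11 > Distill 6 > Sweep 4 > Retrain 2.
Scale: +2 to 4 (cap) ; 15 left.
FtBase: +15 (room for 16) → 17. Pool exhausted.
Total = 6×3 + 11×17 + 2×1 + 13×4 = 259.

259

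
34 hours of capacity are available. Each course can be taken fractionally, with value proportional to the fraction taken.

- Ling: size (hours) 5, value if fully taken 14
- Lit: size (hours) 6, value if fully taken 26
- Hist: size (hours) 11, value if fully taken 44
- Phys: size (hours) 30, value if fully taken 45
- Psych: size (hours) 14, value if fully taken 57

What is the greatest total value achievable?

135.4

Rank by value-to-size ratio: Lit 26/6≈4.33, Psych 57/14≈4.07, Hist 44/11≈4, Ling 14/5≈2.8, Phys 45/30≈1.5.
Take all of Lit (6 hours, value 26) ; 28 hours left.
Psych: take in full, 14 hours for value 57 ; 14 left.
All 11 hours of Hist fit (value 44) ; 3 remain.
Fill the last 3 hours with part of Ling: 3/5 of it earns 8.4.
Total value = 135.4.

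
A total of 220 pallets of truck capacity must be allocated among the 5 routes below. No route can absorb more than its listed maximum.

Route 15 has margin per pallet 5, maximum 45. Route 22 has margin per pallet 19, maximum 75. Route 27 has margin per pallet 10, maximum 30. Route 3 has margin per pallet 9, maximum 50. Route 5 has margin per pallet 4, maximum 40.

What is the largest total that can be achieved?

Highest margin per pallet first: Route 22 19 > Route 27 10 > Route 3 9 > Route 15 5 > Route 5 4.
Route 22: +75 to 75 (cap) → 145 left.
Route 27: +30 to 30 (cap) → 115 left.
Route 3: +50 to 50 (cap) → 65 left.
Route 15: +45 to 45 (cap) → 20 left.
Route 5: +20 (room for 40) → 20. Pool exhausted.
Total = 5×45 + 19×75 + 10×30 + 9×50 + 4×20 = 2480.

2480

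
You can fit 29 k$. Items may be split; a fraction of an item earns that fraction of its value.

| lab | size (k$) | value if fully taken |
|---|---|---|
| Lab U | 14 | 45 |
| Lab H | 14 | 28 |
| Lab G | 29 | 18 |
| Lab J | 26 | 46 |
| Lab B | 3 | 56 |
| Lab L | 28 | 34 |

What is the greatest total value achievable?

Best value per unit of size first: Lab B 56/3≈18.7, Lab U 45/14≈3.21, Lab H 28/14≈2, Lab J 46/26≈1.77, Lab L 34/28≈1.21, Lab G 18/29≈0.621.
Lab B: take in full, 3 k$ for value 56 → 26 left.
Take all of Lab U (14 k$, value 45) → 12 k$ left.
12 k$ left: a 12/14 share of Lab H gives 28×12/14 = 24.
Total value = 125.

125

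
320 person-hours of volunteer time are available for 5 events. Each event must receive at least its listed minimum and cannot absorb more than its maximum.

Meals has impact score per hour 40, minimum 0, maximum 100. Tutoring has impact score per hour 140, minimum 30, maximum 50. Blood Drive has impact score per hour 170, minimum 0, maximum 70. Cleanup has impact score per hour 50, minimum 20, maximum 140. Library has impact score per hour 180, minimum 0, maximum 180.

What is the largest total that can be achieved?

52300

Meeting every minimum uses 0+30+0+20+0 = 50 person-hours, leaving 270.
Highest impact score per hour first: Library 180 > Blood Drive 170 > Tutoring 140 > Cleanup 50 > Meals 40.
Give Library 180 more to hit its cap of 180 — 90 left.
Blood Drive: +70 to 70 (cap) — 20 left.
Give Tutoring 20 more to hit its cap of 50 — 0 left.
Total = 140×50 + 170×70 + 50×20 + 180×180 = 52300.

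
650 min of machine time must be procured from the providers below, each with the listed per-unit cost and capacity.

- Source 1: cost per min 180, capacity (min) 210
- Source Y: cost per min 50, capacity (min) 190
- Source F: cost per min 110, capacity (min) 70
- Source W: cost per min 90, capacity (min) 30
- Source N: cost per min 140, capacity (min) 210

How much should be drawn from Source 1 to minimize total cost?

150

Cheapest first:
Source Y (50): use full 190 → 460 min to go.
Source W (90): use full 30 → 430 min to go.
Source F (110): use full 70 → 360 min to go.
Source N (140): use full 210 → 150 min to go.
Source 1 at 180: take 150 of its 210 → requirement met.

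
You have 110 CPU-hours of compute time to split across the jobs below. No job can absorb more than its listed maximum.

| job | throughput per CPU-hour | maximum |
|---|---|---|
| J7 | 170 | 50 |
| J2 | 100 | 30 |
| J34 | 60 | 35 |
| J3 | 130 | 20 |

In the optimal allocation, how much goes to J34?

10

Order the jobs by throughput per CPU-hour: J7 170 > J3 130 > J2 100 > J34 60.
J7 takes 50 to reach its cap of 50 — 60 left.
J3: +20 to 20 (cap) — 40 left.
Give J2 30 to hit its cap of 30 — 10 left.
J34 has room for 35 but only 10 remain, so it gets 10.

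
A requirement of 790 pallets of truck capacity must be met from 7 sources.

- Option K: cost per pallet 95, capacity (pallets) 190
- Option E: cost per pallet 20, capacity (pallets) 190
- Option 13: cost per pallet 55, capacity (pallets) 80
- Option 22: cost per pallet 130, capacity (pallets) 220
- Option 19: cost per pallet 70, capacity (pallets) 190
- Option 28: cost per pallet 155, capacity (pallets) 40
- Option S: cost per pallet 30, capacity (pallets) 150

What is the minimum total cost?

Cheapest first:
Option E at 20: take all 190 pallets ; 600 still needed.
Option S at 30: take all 150 pallets ; 450 still needed.
Option 13 (55): use full 80 ; 370 pallets to go.
Option 19 at 70: take all 190 pallets ; 180 still needed.
Take 180 from Option K at 95 to finish.
Option 22, Option 28: unused.
Cost = 190×20 + 150×30 + 80×55 + 190×70 + 180×95 = 43100.

43100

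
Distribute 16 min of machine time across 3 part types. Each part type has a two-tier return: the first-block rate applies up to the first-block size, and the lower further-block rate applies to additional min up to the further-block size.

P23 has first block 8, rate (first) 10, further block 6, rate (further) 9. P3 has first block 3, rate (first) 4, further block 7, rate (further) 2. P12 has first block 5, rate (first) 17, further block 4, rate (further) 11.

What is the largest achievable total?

199

Order all 6 blocks by rate: P12/T1 17 > P12/T2 11 > P23/T1 10 > P23/T2 9 > P3/T1 4 > P3/T2 2.
Fill P12 T1 block (5 at 17) ; 11 left.
Fill P12 T2 block (4 at 11) ; 7 left.
P23/T1: +7 of 8 at 10; pool empty.
Total = 17×5 + 11×4 + 10×7 = 199.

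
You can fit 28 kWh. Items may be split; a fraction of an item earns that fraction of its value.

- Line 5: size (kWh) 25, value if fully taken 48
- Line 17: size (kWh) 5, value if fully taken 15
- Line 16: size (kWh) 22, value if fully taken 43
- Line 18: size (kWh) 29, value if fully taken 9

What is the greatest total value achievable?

Sort by value density: Line 17 15/5≈3, Line 16 43/22≈1.95, Line 5 48/25≈1.92, Line 18 9/29≈0.31.
Take all of Line 17 (5 kWh, value 15) ; 23 kWh left.
All 22 kWh of Line 16 fit (value 43) ; 1 remain.
1 kWh left: a 1/25 share of Line 5 gives 48×1/25 = 1.92.
Total value = 59.92.

59.92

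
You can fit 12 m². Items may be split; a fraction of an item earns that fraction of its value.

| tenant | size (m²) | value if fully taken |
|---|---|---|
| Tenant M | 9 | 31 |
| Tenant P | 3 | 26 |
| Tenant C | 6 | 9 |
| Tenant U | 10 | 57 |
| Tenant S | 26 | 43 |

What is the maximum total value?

77.3

Sort by value density: Tenant P 26/3≈8.67, Tenant U 57/10≈5.7, Tenant M 31/9≈3.44, Tenant S 43/26≈1.65, Tenant C 9/6≈1.5.
All 3 m² of Tenant P fit (value 26) — 9 remain.
Only 9 m² remain; take 9/10 of Tenant U for value 57×9/10 = 51.3.
Total value = 77.3.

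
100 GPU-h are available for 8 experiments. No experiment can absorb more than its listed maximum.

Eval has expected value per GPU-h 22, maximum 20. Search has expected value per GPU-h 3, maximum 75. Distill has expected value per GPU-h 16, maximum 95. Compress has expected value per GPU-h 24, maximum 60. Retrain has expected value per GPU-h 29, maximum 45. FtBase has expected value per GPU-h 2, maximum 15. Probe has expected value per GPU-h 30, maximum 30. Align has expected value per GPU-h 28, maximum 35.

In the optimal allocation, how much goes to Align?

Highest expected value per GPU-h first: Probe 30 > Retrain 29 > Align 28 > Compress 24 > Eval 22 > Distill 16 > Search 3 > FtBase 2.
Probe takes 30 to reach its cap of 30 ; 70 left.
Retrain: +45 to 45 (cap) ; 25 left.
Only 25 left; Align takes them to reach 25.

25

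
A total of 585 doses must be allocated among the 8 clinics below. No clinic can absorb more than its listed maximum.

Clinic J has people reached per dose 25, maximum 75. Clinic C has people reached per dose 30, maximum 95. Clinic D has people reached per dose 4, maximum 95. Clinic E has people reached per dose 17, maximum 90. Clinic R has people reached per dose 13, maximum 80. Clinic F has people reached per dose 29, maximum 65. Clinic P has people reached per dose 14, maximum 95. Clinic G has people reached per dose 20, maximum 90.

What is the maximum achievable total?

Order the clinics by people reached per dose: Clinic C 30 > Clinic F 29 > Clinic J 25 > Clinic G 20 > Clinic E 17 > Clinic P 14 > Clinic R 13 > Clinic D 4.
Clinic C: +95 to 95 (cap) — 490 left.
Give Clinic F 65 to hit its cap of 65 — 425 left.
Clinic J takes 75 to reach its cap of 75 — 350 left.
Clinic G: +90 to 90 (cap) — 260 left.
Clinic E takes 90 to reach its cap of 90 — 170 left.
Clinic P takes 95 to reach its cap of 95 — 75 left.
Only 75 left; Clinic R takes them to reach 75.
Total = 25×75 + 30×95 + 17×90 + 13×75 + 29×65 + 14×95 + 20×90 = 12245.

12245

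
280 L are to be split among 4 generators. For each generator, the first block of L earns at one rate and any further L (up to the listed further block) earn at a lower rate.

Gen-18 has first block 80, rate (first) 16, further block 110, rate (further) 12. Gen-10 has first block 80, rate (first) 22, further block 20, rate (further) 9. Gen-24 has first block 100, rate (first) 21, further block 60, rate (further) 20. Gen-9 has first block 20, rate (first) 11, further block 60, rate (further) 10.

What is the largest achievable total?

5700

Treat each block as its own option and order by rate: Gen-10/first 22 > Gen-24/first 21 > Gen-24/second 20 > Gen-18/first 16 > Gen-18/second 12 > Gen-9/first 11 > Gen-9/second 10 > Gen-10/second 9.
Gen-10/first (22): +80 → 200 left.
Fill Gen-24 first block (100 at 21) → 100 left.
Gen-24/second (20): +60 → 40 left.
Gen-18/first: +40 of 80 at 16; pool empty.
Total = 22×80 + 21×100 + 20×60 + 16×40 = 5700.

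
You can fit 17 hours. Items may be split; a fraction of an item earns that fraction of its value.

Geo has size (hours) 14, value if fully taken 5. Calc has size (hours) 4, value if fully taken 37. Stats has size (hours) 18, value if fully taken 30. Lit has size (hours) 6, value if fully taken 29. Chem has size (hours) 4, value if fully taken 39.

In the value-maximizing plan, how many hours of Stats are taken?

3

Rank by value-to-size ratio: Chem 39/4≈9.75, Calc 37/4≈9.25, Lit 29/6≈4.83, Stats 30/18≈1.67, Geo 5/14≈0.357.
Chem: take in full, 4 hours for value 39 → 13 left.
All 4 hours of Calc fit (value 37) → 9 remain.
All 6 hours of Lit fit (value 29) → 3 remain.
3 hours left: a 3/18 share of Stats gives 30×3/18 = 5.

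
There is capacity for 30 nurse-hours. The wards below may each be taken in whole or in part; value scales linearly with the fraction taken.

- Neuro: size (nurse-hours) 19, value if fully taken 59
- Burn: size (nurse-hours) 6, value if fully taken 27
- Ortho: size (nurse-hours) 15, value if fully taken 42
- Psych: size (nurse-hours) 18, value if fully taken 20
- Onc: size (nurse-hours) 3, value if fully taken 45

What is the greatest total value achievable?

136.6

Best value per unit of size first: Onc 45/3≈15, Burn 27/6≈4.5, Neuro 59/19≈3.11, Ortho 42/15≈2.8, Psych 20/18≈1.11.
All 3 nurse-hours of Onc fit (value 45) ; 27 remain.
Burn: take in full, 6 nurse-hours for value 27 ; 21 left.
Neuro: take in full, 19 nurse-hours for value 59 ; 2 left.
Fill the last 2 nurse-hours with part of Ortho: 2/15 of it earns 5.6.
Total value = 136.6.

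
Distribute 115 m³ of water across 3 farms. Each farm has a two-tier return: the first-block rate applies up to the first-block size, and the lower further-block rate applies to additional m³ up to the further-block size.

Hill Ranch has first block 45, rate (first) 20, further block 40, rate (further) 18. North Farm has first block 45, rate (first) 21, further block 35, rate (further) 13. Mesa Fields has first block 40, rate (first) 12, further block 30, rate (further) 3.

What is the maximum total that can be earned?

Treat each block as its own option and order by rate: North Farm/T1 21 > Hill Ranch/T1 20 > Hill Ranch/T2 18 > North Farm/T2 13 > Mesa Fields/T1 12 > Mesa Fields/T2 3.
Fill North Farm T1 block (45 at 21) ; 70 left.
Fill Hill Ranch T1 block (45 at 20) ; 25 left.
25 remain; put them into Hill Ranch T2 at 18.
Total = 21×45 + 20×45 + 18×25 = 2295.

2295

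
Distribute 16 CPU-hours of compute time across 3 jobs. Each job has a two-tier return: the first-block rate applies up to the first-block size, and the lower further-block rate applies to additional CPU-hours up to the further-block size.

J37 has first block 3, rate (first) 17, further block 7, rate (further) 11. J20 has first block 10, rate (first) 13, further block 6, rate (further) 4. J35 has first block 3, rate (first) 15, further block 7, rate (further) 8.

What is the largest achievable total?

226

Order all 6 blocks by rate: J37/first 17 > J35/first 15 > J20/first 13 > J37/second 11 > J35/second 8 > J20/second 4.
J37/first (17): +3 ; 13 left.
J35 first at 15: fill all 3 ; 10 left.
J20/first (13): +10 ; 0 left.
Total = 17×3 + 15×3 + 13×10 = 226.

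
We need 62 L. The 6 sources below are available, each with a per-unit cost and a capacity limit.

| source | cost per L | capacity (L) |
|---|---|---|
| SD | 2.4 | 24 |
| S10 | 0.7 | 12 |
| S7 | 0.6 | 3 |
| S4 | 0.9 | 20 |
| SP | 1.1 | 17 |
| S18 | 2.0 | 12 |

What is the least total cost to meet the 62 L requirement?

Use sources in increasing cost order.
S7 (0.6): use full 3 → 59 L to go.
S10 at 0.7: take all 12 L → 47 still needed.
S4 (0.9): use full 20 → 27 L to go.
SP (1.1): use full 17 → 10 L to go.
Take 10 from S18 at 2.0 to finish.
SD: unused.
Cost = 3×0.6 + 12×0.7 + 20×0.9 + 17×1.1 + 10×2.0 = 66.9.

66.9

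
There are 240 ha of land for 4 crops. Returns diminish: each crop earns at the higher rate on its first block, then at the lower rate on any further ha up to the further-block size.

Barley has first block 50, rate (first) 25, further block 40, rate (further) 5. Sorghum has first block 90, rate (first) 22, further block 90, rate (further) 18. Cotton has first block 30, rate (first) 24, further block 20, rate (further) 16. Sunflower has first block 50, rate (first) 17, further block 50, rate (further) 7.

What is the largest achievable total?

5210

Order all 8 blocks by rate: Barley/T1 25 > Cotton/T1 24 > Sorghum/T1 22 > Sorghum/T2 18 > Sunflower/T1 17 > Cotton/T2 16 > Sunflower/T2 7 > Barley/T2 5.
Barley/T1 (25): +50 → 190 left.
Cotton/T1 (24): +30 → 160 left.
Sorghum T1 at 22: fill all 90 → 70 left.
Sorghum/T2: +70 of 90 at 18; pool empty.
Total = 25×50 + 24×30 + 22×90 + 18×70 = 5210.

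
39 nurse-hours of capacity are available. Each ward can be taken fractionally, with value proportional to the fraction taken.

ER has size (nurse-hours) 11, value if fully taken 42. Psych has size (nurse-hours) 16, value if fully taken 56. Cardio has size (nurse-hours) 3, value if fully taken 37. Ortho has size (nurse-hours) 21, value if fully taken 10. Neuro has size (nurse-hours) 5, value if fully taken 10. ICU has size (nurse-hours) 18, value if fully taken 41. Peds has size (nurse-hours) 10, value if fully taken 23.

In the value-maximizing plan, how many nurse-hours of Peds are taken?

9

Best value per unit of size first: Cardio 37/3≈12.3, ER 42/11≈3.82, Psych 56/16≈3.5, Peds 23/10≈2.3, ICU 41/18≈2.28, Neuro 10/5≈2, Ortho 10/21≈0.476.
Cardio: take in full, 3 nurse-hours for value 37 — 36 left.
ER: take in full, 11 nurse-hours for value 42 — 25 left.
Psych: take in full, 16 nurse-hours for value 56 — 9 left.
Fill the last 9 nurse-hours with part of Peds: 9/10 of it earns 20.7.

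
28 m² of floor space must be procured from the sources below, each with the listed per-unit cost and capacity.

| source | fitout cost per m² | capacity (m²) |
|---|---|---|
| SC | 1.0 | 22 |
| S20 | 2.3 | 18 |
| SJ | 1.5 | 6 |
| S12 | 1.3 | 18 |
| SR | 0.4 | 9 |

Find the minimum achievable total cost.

Cheapest first:
SR at 0.4: take all 9 m² ; 19 still needed.
SC (1.0): take the remaining 19 ; done.
S12, SJ, S20: unused.
Cost = 9×0.4 + 19×1.0 = 22.6.

22.6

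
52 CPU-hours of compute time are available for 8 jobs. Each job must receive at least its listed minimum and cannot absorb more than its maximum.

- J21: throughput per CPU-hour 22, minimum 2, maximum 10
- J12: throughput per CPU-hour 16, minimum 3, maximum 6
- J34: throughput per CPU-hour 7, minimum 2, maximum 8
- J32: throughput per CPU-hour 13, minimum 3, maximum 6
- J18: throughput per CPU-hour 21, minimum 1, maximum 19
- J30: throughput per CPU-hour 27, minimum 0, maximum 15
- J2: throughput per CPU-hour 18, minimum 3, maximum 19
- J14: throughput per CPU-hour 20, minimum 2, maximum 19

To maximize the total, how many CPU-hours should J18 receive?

Meeting every minimum uses 2+3+2+3+1+0+3+2 = 16 CPU-hours, leaving 36.
Highest throughput per CPU-hour first: J30 27 > J21 22 > J18 21 > J14 20 > J2 18 > J12 16 > J32 13 > J34 7.
J30: +15 to 15 (cap) — 21 left.
J21 takes 8 more to reach its cap of 10 — 13 left.
J18 has room for 18 more but only 13 remain, so it gets 14.

14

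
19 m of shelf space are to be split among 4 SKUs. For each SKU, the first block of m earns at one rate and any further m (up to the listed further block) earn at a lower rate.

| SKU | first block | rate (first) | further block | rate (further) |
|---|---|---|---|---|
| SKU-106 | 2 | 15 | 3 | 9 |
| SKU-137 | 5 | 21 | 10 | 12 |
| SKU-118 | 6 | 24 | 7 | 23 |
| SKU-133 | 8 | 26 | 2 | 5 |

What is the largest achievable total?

467

Rank every tier by rate: SKU-133/tier1 26 > SKU-118/tier1 24 > SKU-118/tier2 23 > SKU-137/tier1 21 > SKU-106/tier1 15 > SKU-137/tier2 12 > SKU-106/tier2 9 > SKU-133/tier2 5.
SKU-133 tier1 at 26: fill all 8 ; 11 left.
Fill SKU-118 tier1 block (6 at 24) ; 5 left.
5 remain; put them into SKU-118 tier2 at 23.
Total = 26×8 + 24×6 + 23×5 = 467.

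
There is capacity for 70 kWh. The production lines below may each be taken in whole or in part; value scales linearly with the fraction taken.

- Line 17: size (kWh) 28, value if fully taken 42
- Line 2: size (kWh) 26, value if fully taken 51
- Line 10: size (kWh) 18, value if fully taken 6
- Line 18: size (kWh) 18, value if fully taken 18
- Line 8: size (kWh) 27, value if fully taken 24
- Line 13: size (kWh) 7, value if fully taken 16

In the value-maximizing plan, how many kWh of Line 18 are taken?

9

Sort by value density: Line 13 16/7≈2.29, Line 2 51/26≈1.96, Line 17 42/28≈1.5, Line 18 18/18≈1, Line 8 24/27≈0.889, Line 10 6/18≈0.333.
All 7 kWh of Line 13 fit (value 16) — 63 remain.
Take all of Line 2 (26 kWh, value 51) — 37 kWh left.
Take all of Line 17 (28 kWh, value 42) — 9 kWh left.
9 kWh left: a 9/18 share of Line 18 gives 18×9/18 = 9.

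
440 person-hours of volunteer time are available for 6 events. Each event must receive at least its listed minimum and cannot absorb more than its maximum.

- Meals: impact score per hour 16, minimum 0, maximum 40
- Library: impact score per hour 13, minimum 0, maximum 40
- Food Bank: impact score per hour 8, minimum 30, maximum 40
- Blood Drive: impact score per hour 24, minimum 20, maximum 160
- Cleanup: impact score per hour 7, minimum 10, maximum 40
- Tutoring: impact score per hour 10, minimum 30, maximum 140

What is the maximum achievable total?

Meeting every minimum uses 0+0+30+20+10+30 = 90 person-hours, leaving 350.
Order the events by impact score per hour: Blood Drive 24 > Meals 16 > Library 13 > Tutoring 10 > Food Bank 8 > Cleanup 7.
Give Blood Drive 140 more to hit its cap of 160 ; 210 left.
Meals takes 40 more to reach its cap of 40 ; 170 left.
Library: +40 to 40 (cap) ; 130 left.
Tutoring takes 110 more to reach its cap of 140 ; 20 left.
Food Bank: +10 to 40 (cap) ; 10 left.
Cleanup: +10 (room for 30) → 20. Pool exhausted.
Total = 16×40 + 13×40 + 8×40 + 24×160 + 7×20 + 10×140 = 6860.

6860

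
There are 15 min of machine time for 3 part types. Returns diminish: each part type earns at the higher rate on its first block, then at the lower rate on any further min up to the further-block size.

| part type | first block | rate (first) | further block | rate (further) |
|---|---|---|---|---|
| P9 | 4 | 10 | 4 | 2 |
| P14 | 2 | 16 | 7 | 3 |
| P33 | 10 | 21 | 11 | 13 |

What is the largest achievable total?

281

Treat each block as its own option and order by rate: P33/tier1 21 > P14/tier1 16 > P33/tier2 13 > P9/tier1 10 > P14/tier2 3 > P9/tier2 2.
P33/tier1 (21): +10 → 5 left.
P14 tier1 at 16: fill all 2 → 3 left.
P33/tier2: +3 of 11 at 13; pool empty.
Total = 21×10 + 16×2 + 13×3 = 281.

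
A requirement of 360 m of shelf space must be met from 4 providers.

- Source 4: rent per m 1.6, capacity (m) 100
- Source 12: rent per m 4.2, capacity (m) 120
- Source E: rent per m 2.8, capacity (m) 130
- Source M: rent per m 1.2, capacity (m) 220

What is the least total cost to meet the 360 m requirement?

536

Use providers in increasing cost order.
Source M (1.2): use full 220 ; 140 m to go.
Take 100 from Source 4 at 1.6 ; need 40 more.
Source E at 2.8: take 40 of its 130 ; requirement met.
Source 12: unused.
Cost = 220×1.2 + 100×1.6 + 40×2.8 = 536.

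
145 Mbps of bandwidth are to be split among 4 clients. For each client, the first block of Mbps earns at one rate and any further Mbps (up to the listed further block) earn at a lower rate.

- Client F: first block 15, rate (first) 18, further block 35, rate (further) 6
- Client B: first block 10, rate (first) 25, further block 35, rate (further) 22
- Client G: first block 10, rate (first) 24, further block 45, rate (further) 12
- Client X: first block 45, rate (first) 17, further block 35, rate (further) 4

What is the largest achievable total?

Order all 8 blocks by rate: Client B/tier1 25 > Client G/tier1 24 > Client B/tier2 22 > Client F/tier1 18 > Client X/tier1 17 > Client G/tier2 12 > Client F/tier2 6 > Client X/tier2 4.
Fill Client B tier1 block (10 at 25) ; 135 left.
Fill Client G tier1 block (10 at 24) ; 125 left.
Fill Client B tier2 block (35 at 22) ; 90 left.
Fill Client F tier1 block (15 at 18) ; 75 left.
Client X tier1 at 17: fill all 45 ; 30 left.
Client G/tier2: +30 of 45 at 12; pool empty.
Total = 25×10 + 24×10 + 22×35 + 18×15 + 17×45 + 12×30 = 2655.

2655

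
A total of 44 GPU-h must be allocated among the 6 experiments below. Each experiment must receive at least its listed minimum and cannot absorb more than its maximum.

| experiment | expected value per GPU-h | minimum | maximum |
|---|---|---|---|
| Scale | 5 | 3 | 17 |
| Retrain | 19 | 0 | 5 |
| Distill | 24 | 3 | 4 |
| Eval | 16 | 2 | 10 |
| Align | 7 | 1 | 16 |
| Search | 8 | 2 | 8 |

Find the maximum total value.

528

Meeting every minimum uses 3+0+3+2+1+2 = 11 GPU-h, leaving 33.
Order the experiments by expected value per GPU-h: Distill 24 > Retrain 19 > Eval 16 > Search 8 > Align 7 > Scale 5.
Give Distill 1 more to hit its cap of 4 → 32 left.
Retrain takes 5 more to reach its cap of 5 → 27 left.
Eval takes 8 more to reach its cap of 10 → 19 left.
Search takes 6 more to reach its cap of 8 → 13 left.
Only 13 left; Align takes them to reach 14.
Total = 5×3 + 19×5 + 24×4 + 16×10 + 7×14 + 8×8 = 528.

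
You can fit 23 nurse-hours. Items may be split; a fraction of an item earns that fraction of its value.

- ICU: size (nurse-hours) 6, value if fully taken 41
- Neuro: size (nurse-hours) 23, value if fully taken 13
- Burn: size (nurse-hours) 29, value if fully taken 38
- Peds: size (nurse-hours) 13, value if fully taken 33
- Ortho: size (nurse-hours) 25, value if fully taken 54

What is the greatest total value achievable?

82.64

Rank by value-to-size ratio: ICU 41/6≈6.83, Peds 33/13≈2.54, Ortho 54/25≈2.16, Burn 38/29≈1.31, Neuro 13/23≈0.565.
All 6 nurse-hours of ICU fit (value 41) — 17 remain.
Take all of Peds (13 nurse-hours, value 33) — 4 nurse-hours left.
Fill the last 4 nurse-hours with part of Ortho: 4/25 of it earns 8.64.
Total value = 82.64.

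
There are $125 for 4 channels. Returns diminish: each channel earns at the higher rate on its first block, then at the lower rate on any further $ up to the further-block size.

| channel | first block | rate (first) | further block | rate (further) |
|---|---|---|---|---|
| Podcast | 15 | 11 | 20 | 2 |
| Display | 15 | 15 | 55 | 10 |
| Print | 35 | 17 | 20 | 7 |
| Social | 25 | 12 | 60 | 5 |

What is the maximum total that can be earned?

1635

Treat each block as its own option and order by rate: Print/T1 17 > Display/T1 15 > Social/T1 12 > Podcast/T1 11 > Display/T2 10 > Print/T2 7 > Social/T2 5 > Podcast/T2 2.
Fill Print T1 block (35 at 17) → 90 left.
Display T1 at 15: fill all 15 → 75 left.
Social/T1 (12): +25 → 50 left.
Fill Podcast T1 block (15 at 11) → 35 left.
Display/T2: +35 of 55 at 10; pool empty.
Total = 17×35 + 15×15 + 12×25 + 11×15 + 10×35 = 1635.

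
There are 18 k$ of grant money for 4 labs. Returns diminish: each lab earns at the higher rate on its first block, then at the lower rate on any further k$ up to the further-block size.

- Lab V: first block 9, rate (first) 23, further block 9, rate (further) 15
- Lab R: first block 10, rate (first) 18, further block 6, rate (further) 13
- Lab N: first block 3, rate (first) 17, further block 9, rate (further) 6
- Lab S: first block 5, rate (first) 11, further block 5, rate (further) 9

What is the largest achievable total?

369

Treat each block as its own option and order by rate: Lab V/first 23 > Lab R/first 18 > Lab N/first 17 > Lab V/second 15 > Lab R/second 13 > Lab S/first 11 > Lab S/second 9 > Lab N/second 6.
Fill Lab V first block (9 at 23) ; 9 left.
Lab R/first: +9 of 10 at 18; pool empty.
Total = 23×9 + 18×9 = 369.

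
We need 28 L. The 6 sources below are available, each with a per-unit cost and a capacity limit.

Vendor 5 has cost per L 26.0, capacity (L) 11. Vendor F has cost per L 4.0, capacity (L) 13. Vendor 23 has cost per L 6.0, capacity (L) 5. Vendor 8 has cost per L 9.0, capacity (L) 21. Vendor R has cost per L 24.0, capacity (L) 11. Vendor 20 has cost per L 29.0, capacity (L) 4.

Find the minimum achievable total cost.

Cheapest first:
Vendor F at 4.0: take all 13 L ; 15 still needed.
Take 5 from Vendor 23 at 6.0 ; need 10 more.
Vendor 8 (9.0): take the remaining 10 ; done.
Vendor R, Vendor 5, Vendor 20: unused.
Cost = 13×4.0 + 5×6.0 + 10×9.0 = 172.

172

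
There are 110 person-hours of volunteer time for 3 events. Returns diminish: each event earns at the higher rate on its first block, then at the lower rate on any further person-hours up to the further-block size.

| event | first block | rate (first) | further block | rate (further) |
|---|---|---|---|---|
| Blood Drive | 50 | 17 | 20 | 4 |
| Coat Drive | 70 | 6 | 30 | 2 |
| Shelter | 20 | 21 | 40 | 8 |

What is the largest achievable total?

1590

Order all 6 blocks by rate: Shelter/T1 21 > Blood Drive/T1 17 > Shelter/T2 8 > Coat Drive/T1 6 > Blood Drive/T2 4 > Coat Drive/T2 2.
Fill Shelter T1 block (20 at 21) ; 90 left.
Blood Drive T1 at 17: fill all 50 ; 40 left.
Shelter T2 at 8: fill all 40 ; 0 left.
Total = 21×20 + 17×50 + 8×40 = 1590.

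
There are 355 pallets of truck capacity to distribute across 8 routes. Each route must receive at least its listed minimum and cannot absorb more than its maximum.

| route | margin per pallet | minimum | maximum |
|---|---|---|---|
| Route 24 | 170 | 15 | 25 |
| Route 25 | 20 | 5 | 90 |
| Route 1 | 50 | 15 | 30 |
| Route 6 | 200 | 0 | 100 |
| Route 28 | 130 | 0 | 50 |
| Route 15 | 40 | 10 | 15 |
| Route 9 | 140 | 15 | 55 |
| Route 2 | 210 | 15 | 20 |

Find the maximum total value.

Meeting every minimum uses 15+5+15+0+0+10+15+15 = 75 pallets, leaving 280.
Order the routes by margin per pallet: Route 2 210 > Route 6 200 > Route 24 170 > Route 9 140 > Route 28 130 > Route 1 50 > Route 15 40 > Route 25 20.
Give Route 2 5 more to hit its cap of 20 ; 275 left.
Route 6 takes 100 more to reach its cap of 100 ; 175 left.
Route 24 takes 10 more to reach its cap of 25 ; 165 left.
Route 9 takes 40 more to reach its cap of 55 ; 125 left.
Give Route 28 50 more to hit its cap of 50 ; 75 left.
Route 1: +15 to 30 (cap) ; 60 left.
Give Route 15 5 more to hit its cap of 15 ; 55 left.
Only 55 left; Route 25 takes them to reach 60.
Total = 170×25 + 20×60 + 50×30 + 200×100 + 130×50 + 40×15 + 140×55 + 210×20 = 45950.

45950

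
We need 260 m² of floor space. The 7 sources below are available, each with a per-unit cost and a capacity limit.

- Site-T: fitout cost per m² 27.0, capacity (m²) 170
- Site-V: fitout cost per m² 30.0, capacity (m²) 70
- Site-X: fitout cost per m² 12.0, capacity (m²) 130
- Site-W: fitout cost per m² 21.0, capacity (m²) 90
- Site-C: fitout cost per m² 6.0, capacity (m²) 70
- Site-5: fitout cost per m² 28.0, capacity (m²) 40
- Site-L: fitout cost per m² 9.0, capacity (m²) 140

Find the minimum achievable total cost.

2280

Fill from the cheapest source first.
Take 70 from Site-C at 6.0 → need 190 more.
Take 140 from Site-L at 9.0 → need 50 more.
Site-X (12.0): take the remaining 50 → done.
Site-W, Site-T, Site-5, Site-V: unused.
Cost = 70×6.0 + 140×9.0 + 50×12.0 = 2280.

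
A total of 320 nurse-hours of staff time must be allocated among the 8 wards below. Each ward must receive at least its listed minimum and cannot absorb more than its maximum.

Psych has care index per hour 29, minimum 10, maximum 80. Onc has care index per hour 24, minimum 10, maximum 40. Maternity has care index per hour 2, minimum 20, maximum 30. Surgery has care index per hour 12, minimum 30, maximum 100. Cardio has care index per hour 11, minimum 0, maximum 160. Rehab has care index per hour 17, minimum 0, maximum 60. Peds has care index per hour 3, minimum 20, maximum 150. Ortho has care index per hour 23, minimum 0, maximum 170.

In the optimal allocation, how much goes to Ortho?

130

Meeting every minimum uses 10+10+20+30+0+0+20+0 = 90 nurse-hours, leaving 230.
Order the wards by care index per hour: Psych 29 > Onc 24 > Ortho 23 > Rehab 17 > Surgery 12 > Cardio 11 > Peds 3 > Maternity 2.
Psych takes 70 more to reach its cap of 80 → 160 left.
Onc: +30 to 40 (cap) → 130 left.
Ortho has room for 170 more but only 130 remain, so it gets 130.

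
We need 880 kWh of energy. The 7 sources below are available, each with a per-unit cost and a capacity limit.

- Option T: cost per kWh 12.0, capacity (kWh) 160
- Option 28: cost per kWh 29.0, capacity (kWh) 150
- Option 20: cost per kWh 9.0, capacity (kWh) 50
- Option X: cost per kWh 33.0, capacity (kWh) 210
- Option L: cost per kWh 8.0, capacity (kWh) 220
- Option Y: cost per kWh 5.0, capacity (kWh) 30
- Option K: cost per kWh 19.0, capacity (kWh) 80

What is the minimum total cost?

16420

Use sources in increasing cost order.
Option Y (5.0): use full 30 ; 850 kWh to go.
Option L (8.0): use full 220 ; 630 kWh to go.
Option 20 (9.0): use full 50 ; 580 kWh to go.
Option T at 12.0: take all 160 kWh ; 420 still needed.
Take 80 from Option K at 19.0 ; need 340 more.
Take 150 from Option 28 at 29.0 ; need 190 more.
Option X (33.0): take the remaining 190 ; done.
Cost = 30×5.0 + 220×8.0 + 50×9.0 + 160×12.0 + 80×19.0 + 150×29.0 + 190×33.0 = 16420.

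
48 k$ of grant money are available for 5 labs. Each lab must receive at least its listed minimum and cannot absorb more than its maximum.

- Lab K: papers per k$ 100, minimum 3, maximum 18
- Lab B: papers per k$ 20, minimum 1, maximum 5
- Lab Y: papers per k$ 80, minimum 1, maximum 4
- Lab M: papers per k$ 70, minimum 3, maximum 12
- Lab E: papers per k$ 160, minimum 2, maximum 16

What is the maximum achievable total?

Meeting every minimum uses 3+1+1+3+2 = 10 k$, leaving 38.
Highest papers per k$ first: Lab E 160 > Lab K 100 > Lab Y 80 > Lab M 70 > Lab B 20.
Give Lab E 14 more to hit its cap of 16 → 24 left.
Lab K: +15 to 18 (cap) → 9 left.
Give Lab Y 3 more to hit its cap of 4 → 6 left.
Lab M: +6 (room for 9) → 9. Pool exhausted.
Total = 100×18 + 20×1 + 80×4 + 70×9 + 160×16 = 5330.

5330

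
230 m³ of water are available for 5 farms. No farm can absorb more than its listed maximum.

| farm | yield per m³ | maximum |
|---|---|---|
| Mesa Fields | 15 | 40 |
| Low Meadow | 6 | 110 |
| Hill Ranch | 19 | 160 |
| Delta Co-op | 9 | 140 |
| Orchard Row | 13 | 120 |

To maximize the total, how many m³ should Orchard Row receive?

Order the farms by yield per m³: Hill Ranch 19 > Mesa Fields 15 > Orchard Row 13 > Delta Co-op 9 > Low Meadow 6.
Hill Ranch: +160 to 160 (cap) — 70 left.
Give Mesa Fields 40 to hit its cap of 40 — 30 left.
Only 30 left; Orchard Row takes them to reach 30.

30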